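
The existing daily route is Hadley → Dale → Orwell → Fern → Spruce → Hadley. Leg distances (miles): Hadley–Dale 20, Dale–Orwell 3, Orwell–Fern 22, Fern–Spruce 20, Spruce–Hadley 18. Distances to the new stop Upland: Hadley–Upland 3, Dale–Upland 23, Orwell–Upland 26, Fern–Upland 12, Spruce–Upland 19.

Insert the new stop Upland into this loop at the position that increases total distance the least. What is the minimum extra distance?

Insertion cost between consecutive stops i–j is d(i,Upland) + d(Upland,j) − d(i,j):
  between Hadley and Dale: 3 + 23 − 20 = 6
  between Dale and Orwell: 23 + 26 − 3 = 46
  between Orwell and Fern: 26 + 12 − 22 = 16
  between Fern and Spruce: 12 + 19 − 20 = 11
  between Spruce and Hadley: 19 + 3 − 18 = 4
Cheapest insertion is between Spruce and Hadley, adding 4.
New total = 83 + 4 = 87.

Adding 4 miles by placing Upland on the Spruce–Hadley leg.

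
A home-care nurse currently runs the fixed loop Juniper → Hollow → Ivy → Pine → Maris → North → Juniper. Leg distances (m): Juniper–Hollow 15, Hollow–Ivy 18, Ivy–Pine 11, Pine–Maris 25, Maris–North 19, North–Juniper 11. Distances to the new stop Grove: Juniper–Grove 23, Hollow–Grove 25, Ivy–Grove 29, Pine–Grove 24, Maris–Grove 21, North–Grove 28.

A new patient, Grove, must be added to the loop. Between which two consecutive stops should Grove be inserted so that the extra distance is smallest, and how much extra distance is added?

Adding 20 m by placing Grove on the Pine–Maris leg.

Insertion cost between consecutive stops i–j is d(i,Grove) + d(Grove,j) − d(i,j):
  between Juniper and Hollow: 23 + 25 − 15 = 33
  between Hollow and Ivy: 25 + 29 − 18 = 36
  between Ivy and Pine: 29 + 24 − 11 = 42
  between Pine and Maris: 24 + 21 − 25 = 20
  between Maris and North: 21 + 28 − 19 = 30
  between North and Juniper: 28 + 23 − 11 = 40
Cheapest insertion is between Pine and Maris, adding 20.
New total = 99 + 20 = 119.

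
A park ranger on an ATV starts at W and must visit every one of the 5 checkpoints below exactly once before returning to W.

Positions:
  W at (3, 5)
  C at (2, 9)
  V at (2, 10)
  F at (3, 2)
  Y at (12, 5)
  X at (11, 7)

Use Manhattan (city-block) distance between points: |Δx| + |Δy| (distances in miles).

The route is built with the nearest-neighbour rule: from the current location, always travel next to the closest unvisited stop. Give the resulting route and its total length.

At W the remaining stops are F 3, C 5, V 6, Y 9, X 10; go to F.
At F the remaining stops are C 8, V 9, Y 12, X 13; go to C.
At C the remaining stops are V 1, X 11, Y 14; go to V.
At V the remaining stops are X 12, Y 15; go to X.
At X the remaining stops are Y 3; go to Y.
Return Y→W: 9.
Total = 3 + 8 + 1 + 12 + 3 + 9 = 36.

36 miles along W → F → C → V → X → Y → W.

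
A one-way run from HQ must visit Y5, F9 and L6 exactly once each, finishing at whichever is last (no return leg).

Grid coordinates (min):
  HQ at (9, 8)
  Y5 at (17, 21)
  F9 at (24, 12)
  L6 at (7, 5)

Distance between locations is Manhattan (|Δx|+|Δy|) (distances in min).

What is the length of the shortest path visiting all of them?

45 min — the minimum one-way total.

There are 3! = 6 possible orderings.
HQ - Y5 - F9 - L6: 21+16+24 = 61
HQ - Y5 - L6 - F9: 21+26+24 = 71
HQ - F9 - Y5 - L6: 19+16+26 = 61
HQ - F9 - L6 - Y5: 19+24+26 = 69
HQ - L6 - Y5 - F9: 5+26+16 = 47
HQ - L6 - F9 - Y5: 5+24+16 = 45
The minimum is 45.
One shortest path: HQ → L6 → F9 → Y5.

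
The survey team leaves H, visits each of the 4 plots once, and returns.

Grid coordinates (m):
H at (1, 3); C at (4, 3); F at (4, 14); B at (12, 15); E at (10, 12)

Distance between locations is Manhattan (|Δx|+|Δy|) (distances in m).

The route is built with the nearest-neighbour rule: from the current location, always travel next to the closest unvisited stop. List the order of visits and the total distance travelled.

Nearest-neighbour total = 50 m; route H → C → F → E → B → H.

At H the remaining stops are C 3, F 14, E 18, B 23; go to C.
At C the remaining stops are F 11, E 15, B 20; go to F.
At F the remaining stops are E 8, B 9; go to E.
At E the remaining stops are B 5; go to B.
Return B→H: 23.
Total = 3 + 11 + 8 + 5 + 23 = 50.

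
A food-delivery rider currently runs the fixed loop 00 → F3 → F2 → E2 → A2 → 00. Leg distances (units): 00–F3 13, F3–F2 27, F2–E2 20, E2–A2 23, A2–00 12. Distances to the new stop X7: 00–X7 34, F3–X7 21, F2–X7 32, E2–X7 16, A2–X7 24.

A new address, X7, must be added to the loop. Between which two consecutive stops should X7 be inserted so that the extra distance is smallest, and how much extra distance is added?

Minimum extra distance: 17, inserting X7 between E2 and A2.

Insertion cost between consecutive stops i–j is d(i,X7) + d(X7,j) − d(i,j):
  between 00 and F3: 34 + 21 − 13 = 42
  between F3 and F2: 21 + 32 − 27 = 26
  between F2 and E2: 32 + 16 − 20 = 28
  between E2 and A2: 16 + 24 − 23 = 17
  between A2 and 00: 24 + 34 − 12 = 46
Cheapest insertion is between E2 and A2, adding 17.
New total = 95 + 17 = 112.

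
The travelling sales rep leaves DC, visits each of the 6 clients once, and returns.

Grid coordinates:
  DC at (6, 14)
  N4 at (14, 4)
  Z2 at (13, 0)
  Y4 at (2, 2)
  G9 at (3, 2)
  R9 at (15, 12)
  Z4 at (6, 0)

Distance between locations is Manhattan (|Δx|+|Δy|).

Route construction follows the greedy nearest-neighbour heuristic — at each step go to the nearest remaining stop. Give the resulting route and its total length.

At DC the remaining stops are R9 11, Z4 14, G9 15, Y4 16, N4 18, Z2 21; go to R9.
At R9 the remaining stops are N4 9, Z2 14, Z4 21, G9 22, Y4 23; go to N4.
At N4 the remaining stops are Z2 5, Z4 12, G9 13, Y4 14; go to Z2.
At Z2 the remaining stops are Z4 7, G9 12, Y4 13; go to Z4.
At Z4 the remaining stops are G9 5, Y4 6; go to G9.
At G9 the remaining stops are Y4 1; go to Y4.
Return Y4→DC: 16.
Total = 11 + 9 + 5 + 7 + 5 + 1 + 16 = 54.

54 along DC → R9 → N4 → Z2 → Z4 → G9 → Y4 → DC.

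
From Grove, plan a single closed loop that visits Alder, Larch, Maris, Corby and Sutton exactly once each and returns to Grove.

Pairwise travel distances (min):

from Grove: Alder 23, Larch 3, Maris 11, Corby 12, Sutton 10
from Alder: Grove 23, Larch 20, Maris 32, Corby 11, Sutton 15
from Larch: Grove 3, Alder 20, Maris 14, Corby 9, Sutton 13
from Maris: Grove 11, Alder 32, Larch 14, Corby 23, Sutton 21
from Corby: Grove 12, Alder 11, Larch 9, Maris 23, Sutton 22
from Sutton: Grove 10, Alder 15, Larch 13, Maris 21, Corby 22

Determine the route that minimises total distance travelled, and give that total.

Shortest round trip = 70 min.

There are 60 distinct closed tours to check (reversals are equivalent).
Grove → Alder → Larch → Maris → Corby → Sutton → Grove: 23+20+14+23+22+10 = 112
Grove → Alder → Larch → Maris → Sutton → Corby → Grove: 23+20+14+21+22+12 = 112
Grove → Alder → Larch → Corby → Maris → Sutton → Grove: 23+20+9+23+21+10 = 106
Grove → Alder → Larch → Corby → Sutton → Maris → Grove: 23+20+9+22+21+11 = 106
Grove → Alder → Larch → Sutton → Maris → Corby → Grove: 23+20+13+21+23+12 = 112
Grove → Alder → Larch → Sutton → Corby → Maris → Grove: 23+20+13+22+23+11 = 112
Grove → Alder → Maris → Larch → Corby → Sutton → Grove: 23+32+14+9+22+10 = 110
Grove → Alder → Maris → Larch → Sutton → Corby → Grove: 23+32+14+13+22+12 = 116
Grove → Alder → Maris → Corby → Larch → Sutton → Grove: 23+32+23+9+13+10 = 110
Grove → Alder → Maris → Corby → Sutton → Larch → Grove: 23+32+23+22+13+3 = 116
Grove → Alder → Maris → Sutton → Larch → Corby → Grove: 23+32+21+13+9+12 = 110
Grove → Alder → Maris → Sutton → Corby → Larch → Grove: 23+32+21+22+9+3 = 110
Grove → Alder → Corby → Larch → Maris → Sutton → Grove: 23+11+9+14+21+10 = 88
Grove → Alder → Corby → Larch → Sutton → Maris → Grove: 23+11+9+13+21+11 = 88
… (46 more)
Grove → Larch → Corby → Alder → Sutton → Maris → Grove: 3+9+11+15+21+11 = 70  ← best
The minimum is 70.
One optimal route: Grove → Larch → Corby → Alder → Sutton → Maris → Grove (or its reverse).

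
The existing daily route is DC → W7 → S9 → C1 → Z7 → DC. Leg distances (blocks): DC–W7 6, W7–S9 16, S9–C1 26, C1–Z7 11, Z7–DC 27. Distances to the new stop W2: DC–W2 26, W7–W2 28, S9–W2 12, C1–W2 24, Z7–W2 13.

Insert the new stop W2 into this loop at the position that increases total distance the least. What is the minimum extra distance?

Insertion cost between consecutive stops i–j is d(i,W2) + d(W2,j) − d(i,j):
  between DC and W7: 26 + 28 − 6 = 48
  between W7 and S9: 28 + 12 − 16 = 24
  between S9 and C1: 12 + 24 − 26 = 10
  between C1 and Z7: 24 + 13 − 11 = 26
  between Z7 and DC: 13 + 26 − 27 = 12
Cheapest insertion is between S9 and C1, adding 10.
New total = 86 + 10 = 96.

+10 blocks — insert W2 between S9 and C1.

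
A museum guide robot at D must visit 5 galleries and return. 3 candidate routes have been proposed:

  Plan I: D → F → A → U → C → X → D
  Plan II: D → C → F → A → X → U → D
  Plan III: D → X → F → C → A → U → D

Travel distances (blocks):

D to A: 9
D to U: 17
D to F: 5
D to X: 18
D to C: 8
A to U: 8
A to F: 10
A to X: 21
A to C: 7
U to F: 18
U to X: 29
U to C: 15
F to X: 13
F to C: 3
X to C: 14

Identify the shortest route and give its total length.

Shortest is Plan III, total 66 blocks.

Plan I: 5 + 10 + 8 + 15 + 14 + 18 = 70
Plan II: 8 + 3 + 10 + 21 + 29 + 17 = 88
Plan III: 18 + 13 + 3 + 7 + 8 + 17 = 66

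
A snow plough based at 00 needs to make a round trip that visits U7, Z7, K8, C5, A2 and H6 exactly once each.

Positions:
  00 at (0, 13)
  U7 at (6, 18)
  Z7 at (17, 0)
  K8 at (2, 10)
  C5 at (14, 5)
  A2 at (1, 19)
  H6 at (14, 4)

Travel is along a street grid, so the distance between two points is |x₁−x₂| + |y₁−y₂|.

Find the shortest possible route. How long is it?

Minimum total distance: 72.

With 6 stops there are 6!/2 = 360 distinct round trips (a route and its reverse cost the same).
00-U7-Z7-K8-C5-A2-H6-00: 11+29+25+17+27+28+23 = 160
00-U7-Z7-K8-C5-H6-A2-00: 11+29+25+17+1+28+7 = 118
00-U7-Z7-K8-A2-C5-H6-00: 11+29+25+10+27+1+23 = 126
00-U7-Z7-K8-A2-H6-C5-00: 11+29+25+10+28+1+22 = 126
00-U7-Z7-K8-H6-C5-A2-00: 11+29+25+18+1+27+7 = 118
00-U7-Z7-K8-H6-A2-C5-00: 11+29+25+18+28+27+22 = 160
00-U7-Z7-C5-K8-A2-H6-00: 11+29+8+17+10+28+23 = 126
00-U7-Z7-C5-K8-H6-A2-00: 11+29+8+17+18+28+7 = 118
… (352 more)
00-K8-Z7-H6-C5-U7-A2-00: 5+25+7+1+21+6+7 = 72  ← best
The minimum is 72.
One optimal route: 00 → K8 → Z7 → H6 → C5 → U7 → A2 → 00 (or its reverse).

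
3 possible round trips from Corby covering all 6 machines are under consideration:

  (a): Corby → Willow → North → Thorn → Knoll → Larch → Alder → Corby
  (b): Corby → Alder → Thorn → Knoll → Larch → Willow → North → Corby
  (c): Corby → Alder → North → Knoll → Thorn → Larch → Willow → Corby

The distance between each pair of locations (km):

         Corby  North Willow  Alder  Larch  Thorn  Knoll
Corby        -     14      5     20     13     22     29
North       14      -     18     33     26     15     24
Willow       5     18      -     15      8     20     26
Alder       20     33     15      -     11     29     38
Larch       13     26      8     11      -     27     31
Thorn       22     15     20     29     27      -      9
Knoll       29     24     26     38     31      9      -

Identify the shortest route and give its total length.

(a): 5 + 18 + 15 + 9 + 31 + 11 + 20 = 109
(b): 20 + 29 + 9 + 31 + 8 + 18 + 14 = 129
(c): 20 + 33 + 24 + 9 + 27 + 8 + 5 = 126

109 km — (a) is the shortest.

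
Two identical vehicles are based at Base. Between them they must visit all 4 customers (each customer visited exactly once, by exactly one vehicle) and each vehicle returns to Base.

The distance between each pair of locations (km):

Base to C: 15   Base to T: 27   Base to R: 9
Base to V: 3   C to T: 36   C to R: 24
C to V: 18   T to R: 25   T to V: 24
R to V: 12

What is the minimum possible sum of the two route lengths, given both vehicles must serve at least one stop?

91 km — the smallest possible combined total.

There are 2^3 − 1 = 7 ways to divide the 4 stops into two non-empty groups. For each, the best each vehicle can do is its own shortest tour through its group:
  {C} + {T, R, V}: 30 + 61 = 91
  {T} + {C, R, V}: 54 + 54 = 108
  {C, T} + {R, V}: 78 + 24 = 102
  {R} + {C, T, V}: 18 + 78 = 96
  {C, R} + {T, V}: 48 + 54 = 102
  {T, R} + {C, V}: 61 + 36 = 97
  … (7 splits in total)
Best: vehicle 1 Base → C → Base = 30; vehicle 2 Base → R → T → V → Base = 61; combined 91.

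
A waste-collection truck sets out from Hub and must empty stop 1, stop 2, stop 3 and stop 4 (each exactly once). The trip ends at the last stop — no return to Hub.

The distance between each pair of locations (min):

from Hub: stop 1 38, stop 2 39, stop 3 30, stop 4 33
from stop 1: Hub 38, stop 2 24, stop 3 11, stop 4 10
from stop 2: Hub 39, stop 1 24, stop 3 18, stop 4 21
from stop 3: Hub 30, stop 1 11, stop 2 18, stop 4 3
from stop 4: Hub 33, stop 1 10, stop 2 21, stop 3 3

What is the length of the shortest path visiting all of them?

67 min — the minimum one-way total.

There are 4! = 24 possible orderings.
Hub - stop 1 - stop 2 - stop 3 - stop 4: 38+24+18+3 = 83
Hub - stop 1 - stop 2 - stop 4 - stop 3: 38+24+21+3 = 86
Hub - stop 1 - stop 3 - stop 2 - stop 4: 38+11+18+21 = 88
Hub - stop 1 - stop 3 - stop 4 - stop 2: 38+11+3+21 = 73
Hub - stop 1 - stop 4 - stop 2 - stop 3: 38+10+21+18 = 87
Hub - stop 1 - stop 4 - stop 3 - stop 2: 38+10+3+18 = 69
Hub - stop 2 - stop 1 - stop 3 - stop 4: 39+24+11+3 = 77
Hub - stop 2 - stop 1 - stop 4 - stop 3: 39+24+10+3 = 76
Hub - stop 2 - stop 3 - stop 1 - stop 4: 39+18+11+10 = 78
Hub - stop 2 - stop 3 - stop 4 - stop 1: 39+18+3+10 = 70
Hub - stop 2 - stop 4 - stop 1 - stop 3: 39+21+10+11 = 81
Hub - stop 2 - stop 4 - stop 3 - stop 1: 39+21+3+11 = 74
Hub - stop 3 - stop 1 - stop 2 - stop 4: 30+11+24+21 = 86
Hub - stop 3 - stop 1 - stop 4 - stop 2: 30+11+10+21 = 72
… (10 more)
Hub - stop 3 - stop 4 - stop 1 - stop 2: 30+3+10+24 = 67  ← best
The minimum is 67.
One shortest path: Hub → stop 3 → stop 4 → stop 1 → stop 2.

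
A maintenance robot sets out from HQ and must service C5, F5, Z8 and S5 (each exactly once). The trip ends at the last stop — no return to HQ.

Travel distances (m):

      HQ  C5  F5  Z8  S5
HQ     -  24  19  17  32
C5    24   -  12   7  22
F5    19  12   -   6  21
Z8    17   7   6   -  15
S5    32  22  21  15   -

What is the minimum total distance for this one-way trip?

53 m — the minimum one-way total.

There are 4! = 24 possible orderings.
HQ→C5→F5→Z8→S5: 24+12+6+15 = 57
HQ→C5→F5→S5→Z8: 24+12+21+15 = 72
HQ→C5→Z8→F5→S5: 24+7+6+21 = 58
HQ→C5→Z8→S5→F5: 24+7+15+21 = 67
HQ→C5→S5→F5→Z8: 24+22+21+6 = 73
HQ→C5→S5→Z8→F5: 24+22+15+6 = 67
HQ→F5→C5→Z8→S5: 19+12+7+15 = 53
HQ→F5→C5→S5→Z8: 19+12+22+15 = 68
HQ→F5→Z8→C5→S5: 19+6+7+22 = 54
HQ→F5→Z8→S5→C5: 19+6+15+22 = 62
HQ→F5→S5→C5→Z8: 19+21+22+7 = 69
HQ→F5→S5→Z8→C5: 19+21+15+7 = 62
HQ→Z8→C5→F5→S5: 17+7+12+21 = 57
HQ→Z8→C5→S5→F5: 17+7+22+21 = 67
… (10 more)
The minimum is 53.
One shortest path: HQ → F5 → C5 → Z8 → S5.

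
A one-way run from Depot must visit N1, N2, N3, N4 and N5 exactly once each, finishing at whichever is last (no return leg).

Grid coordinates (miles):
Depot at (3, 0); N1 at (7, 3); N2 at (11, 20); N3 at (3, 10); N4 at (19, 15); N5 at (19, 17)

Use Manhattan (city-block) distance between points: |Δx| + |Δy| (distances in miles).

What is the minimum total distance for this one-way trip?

There are 5! = 120 possible orderings.
Depot - N1 - N2 - N3 - N4 - N5: 7+21+18+21+2 = 69
Depot - N1 - N2 - N3 - N5 - N4: 7+21+18+23+2 = 71
Depot - N1 - N2 - N4 - N3 - N5: 7+21+13+21+23 = 85
Depot - N1 - N2 - N4 - N5 - N3: 7+21+13+2+23 = 66
Depot - N1 - N2 - N5 - N3 - N4: 7+21+11+23+21 = 83
Depot - N1 - N2 - N5 - N4 - N3: 7+21+11+2+21 = 62
Depot - N1 - N3 - N2 - N4 - N5: 7+11+18+13+2 = 51
Depot - N1 - N3 - N2 - N5 - N4: 7+11+18+11+2 = 49
Depot - N1 - N3 - N4 - N2 - N5: 7+11+21+13+11 = 63
Depot - N1 - N3 - N4 - N5 - N2: 7+11+21+2+11 = 52
Depot - N1 - N3 - N5 - N2 - N4: 7+11+23+11+13 = 65
Depot - N1 - N3 - N5 - N4 - N2: 7+11+23+2+13 = 56
Depot - N1 - N4 - N2 - N3 - N5: 7+24+13+18+23 = 85
Depot - N1 - N4 - N2 - N5 - N3: 7+24+13+11+23 = 78
… (106 more)
The minimum is 49.
One shortest path: Depot → N1 → N3 → N2 → N5 → N4.

Minimum one-way distance = 49 miles.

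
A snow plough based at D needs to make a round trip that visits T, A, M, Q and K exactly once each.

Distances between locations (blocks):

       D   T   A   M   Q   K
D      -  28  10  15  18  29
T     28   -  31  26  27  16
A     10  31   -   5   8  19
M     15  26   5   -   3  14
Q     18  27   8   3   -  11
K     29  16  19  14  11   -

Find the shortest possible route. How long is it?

There are 60 distinct closed tours to check (reversals are equivalent).
D → T → A → M → Q → K → D: 28+31+5+3+11+29 = 107
D → T → A → M → K → Q → D: 28+31+5+14+11+18 = 107
D → T → A → Q → M → K → D: 28+31+8+3+14+29 = 113
D → T → A → Q → K → M → D: 28+31+8+11+14+15 = 107
D → T → A → K → M → Q → D: 28+31+19+14+3+18 = 113
D → T → A → K → Q → M → D: 28+31+19+11+3+15 = 107
D → T → M → A → Q → K → D: 28+26+5+8+11+29 = 107
D → T → M → A → K → Q → D: 28+26+5+19+11+18 = 107
D → T → M → Q → A → K → D: 28+26+3+8+19+29 = 113
D → T → M → Q → K → A → D: 28+26+3+11+19+10 = 97
D → T → M → K → A → Q → D: 28+26+14+19+8+18 = 113
D → T → M → K → Q → A → D: 28+26+14+11+8+10 = 97
D → T → Q → A → M → K → D: 28+27+8+5+14+29 = 111
D → T → Q → A → K → M → D: 28+27+8+19+14+15 = 111
… (46 more)
D → T → K → Q → M → A → D: 28+16+11+3+5+10 = 73  ← best
The minimum is 73.
One optimal route: D → T → K → Q → M → A → D (or its reverse).

Shortest round trip = 73 blocks.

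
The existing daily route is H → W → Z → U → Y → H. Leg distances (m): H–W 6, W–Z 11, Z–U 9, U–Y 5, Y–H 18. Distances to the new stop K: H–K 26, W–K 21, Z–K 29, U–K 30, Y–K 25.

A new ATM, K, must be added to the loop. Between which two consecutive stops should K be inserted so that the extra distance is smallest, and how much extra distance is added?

Insertion cost between consecutive stops i–j is d(i,K) + d(K,j) − d(i,j):
  between H and W: 26 + 21 − 6 = 41
  between W and Z: 21 + 29 − 11 = 39
  between Z and U: 29 + 30 − 9 = 50
  between U and Y: 30 + 25 − 5 = 50
  between Y and H: 25 + 26 − 18 = 33
Cheapest insertion is between Y and H, adding 33.
New total = 49 + 33 = 82.

+33 m — insert K between Y and H.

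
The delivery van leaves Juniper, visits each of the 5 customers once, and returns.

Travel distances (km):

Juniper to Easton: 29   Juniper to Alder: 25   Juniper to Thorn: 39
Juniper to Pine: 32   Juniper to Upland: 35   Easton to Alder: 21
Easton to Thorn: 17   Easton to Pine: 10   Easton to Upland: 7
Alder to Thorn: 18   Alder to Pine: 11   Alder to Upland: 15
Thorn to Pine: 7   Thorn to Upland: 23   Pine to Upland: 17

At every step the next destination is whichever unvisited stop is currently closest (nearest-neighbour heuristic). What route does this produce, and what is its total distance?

Juniper → [Alder:25 / Easton:29 / Pine:32 / Upland:35 / Thorn:39] → Alder (25)
Alder → [Pine:11 / Upland:15 / Thorn:18 / Easton:21] → Pine (11)
Pine → [Thorn:7 / Easton:10 / Upland:17] → Thorn (7)
Thorn → [Easton:17 / Upland:23] → Easton (17)
Easton → [Upland:7] → Upland (7)
Return Upland→Juniper: 35.
Total = 25 + 11 + 7 + 17 + 7 + 35 = 102.

Nearest-neighbour total = 102 km; route Juniper → Alder → Pine → Thorn → Easton → Upland → Juniper.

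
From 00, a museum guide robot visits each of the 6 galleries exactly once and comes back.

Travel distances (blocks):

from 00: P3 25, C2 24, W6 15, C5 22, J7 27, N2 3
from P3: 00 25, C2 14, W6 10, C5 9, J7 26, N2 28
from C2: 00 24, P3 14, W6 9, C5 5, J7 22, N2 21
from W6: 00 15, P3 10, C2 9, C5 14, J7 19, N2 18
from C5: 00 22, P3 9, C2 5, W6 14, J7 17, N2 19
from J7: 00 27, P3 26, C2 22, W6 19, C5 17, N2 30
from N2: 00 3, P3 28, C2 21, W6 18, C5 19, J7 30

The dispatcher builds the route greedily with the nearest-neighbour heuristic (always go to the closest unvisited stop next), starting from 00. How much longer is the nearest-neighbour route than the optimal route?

The nearest-neighbour route is 3 blocks longer than optimal.

00: N2=3, W6=15, C5=22, C2=24, P3=25, J7=27 ⇒ N2
N2: W6=18, C5=19, C2=21, P3=28, J7=30 ⇒ W6
W6: C2=9, P3=10, C5=14, J7=19 ⇒ C2
C2: C5=5, P3=14, J7=22 ⇒ C5
C5: P3=9, J7=17 ⇒ P3
P3: J7=26 ⇒ J7
NN route 00 → N2 → W6 → C2 → C5 → P3 → J7 → 00 costs 97.
Optimal: 00 → W6 → P3 → C2 → C5 → J7 → N2 → 00 costs 94 (by enumerating all 360 distinct tours).
Excess = 97 − 94 = 3.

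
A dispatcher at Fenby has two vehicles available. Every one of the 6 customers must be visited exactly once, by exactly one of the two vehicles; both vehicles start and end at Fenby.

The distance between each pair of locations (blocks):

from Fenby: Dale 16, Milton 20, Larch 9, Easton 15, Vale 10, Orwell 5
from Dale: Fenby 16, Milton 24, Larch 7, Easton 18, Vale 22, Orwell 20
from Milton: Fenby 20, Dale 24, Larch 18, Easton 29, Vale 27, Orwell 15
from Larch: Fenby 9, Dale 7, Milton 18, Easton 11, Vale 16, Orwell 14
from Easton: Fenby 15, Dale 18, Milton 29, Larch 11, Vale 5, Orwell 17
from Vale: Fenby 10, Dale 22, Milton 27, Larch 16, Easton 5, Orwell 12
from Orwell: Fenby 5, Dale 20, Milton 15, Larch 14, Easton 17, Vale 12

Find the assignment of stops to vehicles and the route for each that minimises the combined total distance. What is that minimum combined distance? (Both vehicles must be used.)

Minimum combined distance: 87 blocks.

There are 2^5 − 1 = 31 ways to divide the 6 stops into two non-empty groups. For each, the best each vehicle can do is its own shortest tour through its group:
  {Dale} + {Milton, Larch, Easton, Vale, Orwell}: 32 + 64 = 96
  {Milton} + {Dale, Larch, Easton, Vale, Orwell}: 40 + 56 = 96
  {Dale, Milton} + {Larch, Easton, Vale, Orwell}: 60 + 42 = 102
  {Larch} + {Dale, Milton, Easton, Vale, Orwell}: 18 + 77 = 95
  {Dale, Larch} + {Milton, Easton, Vale, Orwell}: 32 + 64 = 96
  {Milton, Larch} + {Dale, Easton, Vale, Orwell}: 47 + 56 = 103
  … (31 splits in total)
  {Dale, Milton, Larch, Easton, Vale} + {Orwell}: 77 + 10 = 87  ← best
Best: vehicle 1 Fenby → Milton → Dale → Larch → Easton → Vale → Fenby = 77; vehicle 2 Fenby → Orwell → Fenby = 10; combined 87.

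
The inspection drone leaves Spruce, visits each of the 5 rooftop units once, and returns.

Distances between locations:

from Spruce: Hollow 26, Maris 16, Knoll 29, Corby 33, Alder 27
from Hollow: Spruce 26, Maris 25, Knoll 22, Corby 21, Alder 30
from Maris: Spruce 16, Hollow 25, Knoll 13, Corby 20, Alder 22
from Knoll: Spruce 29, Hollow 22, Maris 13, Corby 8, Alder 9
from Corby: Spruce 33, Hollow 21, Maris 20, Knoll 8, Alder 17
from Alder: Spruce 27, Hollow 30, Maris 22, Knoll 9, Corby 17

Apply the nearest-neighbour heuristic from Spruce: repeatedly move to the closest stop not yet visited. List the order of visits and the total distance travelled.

Total distance 110 via the nearest-neighbour route Spruce → Maris → Knoll → Corby → Alder → Hollow → Spruce.

Spruce → [Maris:16 / Hollow:26 / Alder:27 / Knoll:29 / Corby:33] → Maris (16)
Maris → [Knoll:13 / Corby:20 / Alder:22 / Hollow:25] → Knoll (13)
Knoll → [Corby:8 / Alder:9 / Hollow:22] → Corby (8)
Corby → [Alder:17 / Hollow:21] → Alder (17)
Alder → [Hollow:30] → Hollow (30)
Return Hollow→Spruce: 26.
Total = 16 + 13 + 8 + 17 + 30 + 26 = 110.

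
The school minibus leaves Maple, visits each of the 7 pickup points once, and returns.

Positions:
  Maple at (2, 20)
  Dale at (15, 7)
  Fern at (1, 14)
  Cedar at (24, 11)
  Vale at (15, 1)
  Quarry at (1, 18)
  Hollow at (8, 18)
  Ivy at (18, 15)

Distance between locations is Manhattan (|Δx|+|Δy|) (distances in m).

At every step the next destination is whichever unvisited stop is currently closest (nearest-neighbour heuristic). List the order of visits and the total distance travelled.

Maple → [Quarry:3 / Fern:7 / Hollow:8 / Ivy:21 / Dale:26 / Cedar:31 / Vale:32] → Quarry (3)
Quarry → [Fern:4 / Hollow:7 / Ivy:20 / Dale:25 / Cedar:30 / Vale:31] → Fern (4)
Fern → [Hollow:11 / Ivy:18 / Dale:21 / Cedar:26 / Vale:27] → Hollow (11)
Hollow → [Ivy:13 / Dale:18 / Cedar:23 / Vale:24] → Ivy (13)
Ivy → [Cedar:10 / Dale:11 / Vale:17] → Cedar (10)
Cedar → [Dale:13 / Vale:19] → Dale (13)
Dale → [Vale:6] → Vale (6)
Return Vale→Maple: 32.
Total = 3 + 4 + 11 + 13 + 10 + 13 + 6 + 32 = 92.

92 m along Maple → Quarry → Fern → Hollow → Ivy → Cedar → Dale → Vale → Maple.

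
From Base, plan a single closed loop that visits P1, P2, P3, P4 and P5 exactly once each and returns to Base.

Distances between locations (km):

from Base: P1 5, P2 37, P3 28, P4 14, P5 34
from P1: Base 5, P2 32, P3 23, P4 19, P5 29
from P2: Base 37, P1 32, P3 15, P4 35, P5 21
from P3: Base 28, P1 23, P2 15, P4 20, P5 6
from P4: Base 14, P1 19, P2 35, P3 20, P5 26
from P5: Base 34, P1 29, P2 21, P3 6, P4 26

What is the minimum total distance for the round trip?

98 km — the shortest possible round trip.

Base - P1 - P2 - P3 - P4 - P5 - Base: 5+32+15+20+26+34 = 132
Base - P1 - P2 - P3 - P5 - P4 - Base: 5+32+15+6+26+14 = 98
Base - P1 - P2 - P4 - P3 - P5 - Base: 5+32+35+20+6+34 = 132
Base - P1 - P2 - P4 - P5 - P3 - Base: 5+32+35+26+6+28 = 132
Base - P1 - P2 - P5 - P3 - P4 - Base: 5+32+21+6+20+14 = 98
Base - P1 - P2 - P5 - P4 - P3 - Base: 5+32+21+26+20+28 = 132
Base - P1 - P3 - P2 - P4 - P5 - Base: 5+23+15+35+26+34 = 138
Base - P1 - P3 - P2 - P5 - P4 - Base: 5+23+15+21+26+14 = 104
Base - P1 - P3 - P4 - P2 - P5 - Base: 5+23+20+35+21+34 = 138
Base - P1 - P3 - P4 - P5 - P2 - Base: 5+23+20+26+21+37 = 132
Base - P1 - P3 - P5 - P2 - P4 - Base: 5+23+6+21+35+14 = 104
Base - P1 - P3 - P5 - P4 - P2 - Base: 5+23+6+26+35+37 = 132
Base - P1 - P4 - P2 - P3 - P5 - Base: 5+19+35+15+6+34 = 114
Base - P1 - P4 - P2 - P5 - P3 - Base: 5+19+35+21+6+28 = 114
… (46 more)
The minimum is 98.
One optimal route: Base → P1 → P2 → P3 → P5 → P4 → Base (or its reverse).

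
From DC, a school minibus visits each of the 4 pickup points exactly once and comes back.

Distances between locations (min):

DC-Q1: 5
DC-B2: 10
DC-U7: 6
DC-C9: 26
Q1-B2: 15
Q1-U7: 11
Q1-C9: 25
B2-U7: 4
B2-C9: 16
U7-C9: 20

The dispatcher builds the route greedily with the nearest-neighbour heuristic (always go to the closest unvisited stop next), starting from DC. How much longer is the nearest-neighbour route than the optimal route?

The nearest-neighbour route is 6 min longer than optimal.

From DC: Q1=5, U7=6, B2=10, C9=26 → choose Q1 (5).
From Q1: U7=11, B2=15, C9=25 → choose U7 (11).
From U7: B2=4, C9=20 → choose B2 (4).
From B2: C9=16 → choose C9 (16).
NN route DC → Q1 → U7 → B2 → C9 → DC costs 62.
Optimal: DC → Q1 → C9 → B2 → U7 → DC costs 56 (by enumerating all 12 distinct tours).
Excess = 62 − 56 = 6.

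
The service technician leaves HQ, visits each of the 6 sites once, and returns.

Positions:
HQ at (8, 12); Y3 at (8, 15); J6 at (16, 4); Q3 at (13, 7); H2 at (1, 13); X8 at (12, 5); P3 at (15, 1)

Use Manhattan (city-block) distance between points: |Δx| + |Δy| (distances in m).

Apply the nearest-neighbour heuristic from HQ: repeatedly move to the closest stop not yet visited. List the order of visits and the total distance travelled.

From HQ: distances to unvisited — Y3=3, H2=8, Q3=10, X8=11, J6=16, P3=18. Nearest is Y3 (3).
From Y3: distances to unvisited — H2=9, Q3=13, X8=14, J6=19, P3=21. Nearest is H2 (9).
From H2: distances to unvisited — Q3=18, X8=19, J6=24, P3=26. Nearest is Q3 (18).
From Q3: distances to unvisited — X8=3, J6=6, P3=8. Nearest is X8 (3).
From X8: distances to unvisited — J6=5, P3=7. Nearest is J6 (5).
From J6: distances to unvisited — P3=4. Nearest is P3 (4).
Return P3→HQ: 18.
Total = 3 + 9 + 18 + 3 + 5 + 4 + 18 = 60.

Nearest-neighbour total = 60 m; route HQ → Y3 → H2 → Q3 → X8 → J6 → P3 → HQ.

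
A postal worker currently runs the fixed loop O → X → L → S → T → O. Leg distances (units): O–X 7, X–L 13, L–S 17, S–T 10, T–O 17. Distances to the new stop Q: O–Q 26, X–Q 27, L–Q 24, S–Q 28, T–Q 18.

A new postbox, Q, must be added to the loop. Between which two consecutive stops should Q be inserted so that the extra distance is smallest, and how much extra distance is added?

Insertion cost between consecutive stops i–j is d(i,Q) + d(Q,j) − d(i,j):
  between O and X: 26 + 27 − 7 = 46
  between X and L: 27 + 24 − 13 = 38
  between L and S: 24 + 28 − 17 = 35
  between S and T: 28 + 18 − 10 = 36
  between T and O: 18 + 26 − 17 = 27
Cheapest insertion is between T and O, adding 27.
New total = 64 + 27 = 91.

Minimum extra distance: 27, inserting Q between T and O.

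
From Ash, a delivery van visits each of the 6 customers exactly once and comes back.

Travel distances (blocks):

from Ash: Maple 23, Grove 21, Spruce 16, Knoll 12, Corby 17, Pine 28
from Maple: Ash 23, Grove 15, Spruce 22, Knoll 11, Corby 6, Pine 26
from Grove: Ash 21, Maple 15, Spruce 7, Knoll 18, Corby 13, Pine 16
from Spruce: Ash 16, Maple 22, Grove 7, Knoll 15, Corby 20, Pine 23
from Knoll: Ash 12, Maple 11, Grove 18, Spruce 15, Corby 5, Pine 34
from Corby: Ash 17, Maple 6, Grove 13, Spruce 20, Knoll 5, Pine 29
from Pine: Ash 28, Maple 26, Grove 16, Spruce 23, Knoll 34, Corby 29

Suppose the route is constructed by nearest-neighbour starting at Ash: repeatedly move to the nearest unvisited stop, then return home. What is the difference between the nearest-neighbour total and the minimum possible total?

8 blocks longer than the optimal tour.

From Ash: Knoll=12, Spruce=16, Corby=17, Grove=21, Maple=23, Pine=28 → choose Knoll (12).
From Knoll: Corby=5, Maple=11, Spruce=15, Grove=18, Pine=34 → choose Corby (5).
From Corby: Maple=6, Grove=13, Spruce=20, Pine=29 → choose Maple (6).
From Maple: Grove=15, Spruce=22, Pine=26 → choose Grove (15).
From Grove: Spruce=7, Pine=16 → choose Spruce (7).
From Spruce: Pine=23 → choose Pine (23).
NN route Ash → Knoll → Corby → Maple → Grove → Spruce → Pine → Ash costs 96.
Optimal: Ash → Spruce → Grove → Pine → Maple → Corby → Knoll → Ash costs 88 (by enumerating all 360 distinct tours).
Excess = 96 − 88 = 8.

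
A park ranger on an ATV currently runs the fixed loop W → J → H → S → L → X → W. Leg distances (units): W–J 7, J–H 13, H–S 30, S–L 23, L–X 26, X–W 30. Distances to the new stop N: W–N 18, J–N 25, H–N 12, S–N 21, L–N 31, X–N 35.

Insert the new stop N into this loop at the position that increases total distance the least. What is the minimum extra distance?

Insertion cost between consecutive stops i–j is d(i,N) + d(N,j) − d(i,j):
  between W and J: 18 + 25 − 7 = 36
  between J and H: 25 + 12 − 13 = 24
  between H and S: 12 + 21 − 30 = 3
  between S and L: 21 + 31 − 23 = 29
  between L and X: 31 + 35 − 26 = 40
  between X and W: 35 + 18 − 30 = 23
Cheapest insertion is between H and S, adding 3.
New total = 129 + 3 = 132.

+3 — insert N between H and S.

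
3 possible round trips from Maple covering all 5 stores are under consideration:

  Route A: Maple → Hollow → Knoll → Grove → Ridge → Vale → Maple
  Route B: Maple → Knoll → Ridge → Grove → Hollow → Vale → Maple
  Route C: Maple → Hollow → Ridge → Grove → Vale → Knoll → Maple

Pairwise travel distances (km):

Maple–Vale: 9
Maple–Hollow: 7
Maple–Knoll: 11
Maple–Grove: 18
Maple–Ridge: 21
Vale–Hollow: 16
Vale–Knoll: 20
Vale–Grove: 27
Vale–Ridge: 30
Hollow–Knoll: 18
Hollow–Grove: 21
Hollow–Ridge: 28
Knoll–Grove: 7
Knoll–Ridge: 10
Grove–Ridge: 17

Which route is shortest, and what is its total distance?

Route A: 7 + 18 + 7 + 17 + 30 + 9 = 88
Route B: 11 + 10 + 17 + 21 + 16 + 9 = 84
Route C: 7 + 28 + 17 + 27 + 20 + 11 = 110

Shortest is Route B, total 84 km.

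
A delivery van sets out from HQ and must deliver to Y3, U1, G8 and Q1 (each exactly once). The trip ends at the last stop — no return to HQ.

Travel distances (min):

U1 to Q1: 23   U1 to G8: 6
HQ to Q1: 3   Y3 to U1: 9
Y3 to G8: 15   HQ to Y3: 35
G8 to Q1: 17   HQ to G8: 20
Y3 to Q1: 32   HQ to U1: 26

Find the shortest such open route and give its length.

35 min — the minimum one-way total.

There are 4! = 24 possible orderings.
HQ - Y3 - U1 - G8 - Q1: 35+9+6+17 = 67
HQ - Y3 - U1 - Q1 - G8: 35+9+23+17 = 84
HQ - Y3 - G8 - U1 - Q1: 35+15+6+23 = 79
HQ - Y3 - G8 - Q1 - U1: 35+15+17+23 = 90
HQ - Y3 - Q1 - U1 - G8: 35+32+23+6 = 96
HQ - Y3 - Q1 - G8 - U1: 35+32+17+6 = 90
HQ - U1 - Y3 - G8 - Q1: 26+9+15+17 = 67
HQ - U1 - Y3 - Q1 - G8: 26+9+32+17 = 84
HQ - U1 - G8 - Y3 - Q1: 26+6+15+32 = 79
HQ - U1 - G8 - Q1 - Y3: 26+6+17+32 = 81
HQ - U1 - Q1 - Y3 - G8: 26+23+32+15 = 96
HQ - U1 - Q1 - G8 - Y3: 26+23+17+15 = 81
HQ - G8 - Y3 - U1 - Q1: 20+15+9+23 = 67
HQ - G8 - Y3 - Q1 - U1: 20+15+32+23 = 90
… (10 more)
HQ - Q1 - G8 - U1 - Y3: 3+17+6+9 = 35  ← best
The minimum is 35.
One shortest path: HQ → Q1 → G8 → U1 → Y3.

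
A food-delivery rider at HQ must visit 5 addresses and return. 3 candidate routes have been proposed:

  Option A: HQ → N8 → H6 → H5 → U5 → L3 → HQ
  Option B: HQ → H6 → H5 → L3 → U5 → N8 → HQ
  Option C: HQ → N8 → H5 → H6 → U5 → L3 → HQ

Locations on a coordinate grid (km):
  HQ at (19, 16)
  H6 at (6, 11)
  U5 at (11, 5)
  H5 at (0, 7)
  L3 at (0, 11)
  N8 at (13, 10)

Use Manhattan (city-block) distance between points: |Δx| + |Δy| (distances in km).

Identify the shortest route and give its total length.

Shortest is Option B, total 68 km.

Option A: 12 + 8 + 10 + 13 + 17 + 24 = 84
Option B: 18 + 10 + 4 + 17 + 7 + 12 = 68
Option C: 12 + 16 + 10 + 11 + 17 + 24 = 90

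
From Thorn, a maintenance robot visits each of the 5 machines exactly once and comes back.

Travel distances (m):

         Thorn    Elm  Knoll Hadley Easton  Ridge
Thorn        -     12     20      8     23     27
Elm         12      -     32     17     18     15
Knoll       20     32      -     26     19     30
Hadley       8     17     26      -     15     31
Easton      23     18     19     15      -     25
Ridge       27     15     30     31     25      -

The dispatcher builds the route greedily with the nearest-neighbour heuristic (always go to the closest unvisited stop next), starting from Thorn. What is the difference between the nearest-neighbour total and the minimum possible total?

7 m longer than the optimal tour.

Thorn: Hadley=8, Elm=12, Knoll=20, Easton=23, Ridge=27 ⇒ Hadley
Hadley: Easton=15, Elm=17, Knoll=26, Ridge=31 ⇒ Easton
Easton: Elm=18, Knoll=19, Ridge=25 ⇒ Elm
Elm: Ridge=15, Knoll=32 ⇒ Ridge
Ridge: Knoll=30 ⇒ Knoll
NN route Thorn → Hadley → Easton → Elm → Ridge → Knoll → Thorn costs 106.
Optimal: Thorn → Elm → Ridge → Knoll → Easton → Hadley → Thorn costs 99 (by enumerating all 60 distinct tours).
Excess = 106 − 99 = 7.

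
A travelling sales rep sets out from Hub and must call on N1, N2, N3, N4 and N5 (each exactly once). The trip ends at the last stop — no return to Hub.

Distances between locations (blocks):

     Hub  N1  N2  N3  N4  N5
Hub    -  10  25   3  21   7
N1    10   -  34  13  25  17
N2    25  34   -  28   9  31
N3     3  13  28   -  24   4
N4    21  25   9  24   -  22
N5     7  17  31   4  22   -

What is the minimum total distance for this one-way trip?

Shortest open route: 58 blocks.

There are 5! = 120 possible orderings.
Hub → N1 → N2 → N3 → N4 → N5: 10+34+28+24+22 = 118
Hub → N1 → N2 → N3 → N5 → N4: 10+34+28+4+22 = 98
Hub → N1 → N2 → N4 → N3 → N5: 10+34+9+24+4 = 81
Hub → N1 → N2 → N4 → N5 → N3: 10+34+9+22+4 = 79
Hub → N1 → N2 → N5 → N3 → N4: 10+34+31+4+24 = 103
Hub → N1 → N2 → N5 → N4 → N3: 10+34+31+22+24 = 121
Hub → N1 → N3 → N2 → N4 → N5: 10+13+28+9+22 = 82
Hub → N1 → N3 → N2 → N5 → N4: 10+13+28+31+22 = 104
Hub → N1 → N3 → N4 → N2 → N5: 10+13+24+9+31 = 87
Hub → N1 → N3 → N4 → N5 → N2: 10+13+24+22+31 = 100
Hub → N1 → N3 → N5 → N2 → N4: 10+13+4+31+9 = 67
Hub → N1 → N3 → N5 → N4 → N2: 10+13+4+22+9 = 58
Hub → N1 → N4 → N2 → N3 → N5: 10+25+9+28+4 = 76
Hub → N1 → N4 → N2 → N5 → N3: 10+25+9+31+4 = 79
… (106 more)
The minimum is 58.
One shortest path: Hub → N1 → N3 → N5 → N4 → N2.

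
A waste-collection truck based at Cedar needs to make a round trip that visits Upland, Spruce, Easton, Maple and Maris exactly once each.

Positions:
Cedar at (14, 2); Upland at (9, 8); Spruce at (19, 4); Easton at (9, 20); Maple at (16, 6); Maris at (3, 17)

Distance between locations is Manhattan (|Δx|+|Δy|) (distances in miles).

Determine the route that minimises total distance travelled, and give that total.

Minimum total distance: 68 miles.

There are 60 distinct closed tours to check (reversals are equivalent).
Cedar - Upland - Spruce - Easton - Maple - Maris - Cedar: 11+14+26+21+24+26 = 122
Cedar - Upland - Spruce - Easton - Maris - Maple - Cedar: 11+14+26+9+24+6 = 90
Cedar - Upland - Spruce - Maple - Easton - Maris - Cedar: 11+14+5+21+9+26 = 86
Cedar - Upland - Spruce - Maple - Maris - Easton - Cedar: 11+14+5+24+9+23 = 86
Cedar - Upland - Spruce - Maris - Easton - Maple - Cedar: 11+14+29+9+21+6 = 90
Cedar - Upland - Spruce - Maris - Maple - Easton - Cedar: 11+14+29+24+21+23 = 122
Cedar - Upland - Easton - Spruce - Maple - Maris - Cedar: 11+12+26+5+24+26 = 104
Cedar - Upland - Easton - Spruce - Maris - Maple - Cedar: 11+12+26+29+24+6 = 108
Cedar - Upland - Easton - Maple - Spruce - Maris - Cedar: 11+12+21+5+29+26 = 104
Cedar - Upland - Easton - Maple - Maris - Spruce - Cedar: 11+12+21+24+29+7 = 104
Cedar - Upland - Easton - Maris - Spruce - Maple - Cedar: 11+12+9+29+5+6 = 72
Cedar - Upland - Easton - Maris - Maple - Spruce - Cedar: 11+12+9+24+5+7 = 68
Cedar - Upland - Maple - Spruce - Easton - Maris - Cedar: 11+9+5+26+9+26 = 86
Cedar - Upland - Maple - Spruce - Maris - Easton - Cedar: 11+9+5+29+9+23 = 86
… (46 more)
The minimum is 68.
One optimal route: Cedar → Upland → Easton → Maris → Maple → Spruce → Cedar (or its reverse).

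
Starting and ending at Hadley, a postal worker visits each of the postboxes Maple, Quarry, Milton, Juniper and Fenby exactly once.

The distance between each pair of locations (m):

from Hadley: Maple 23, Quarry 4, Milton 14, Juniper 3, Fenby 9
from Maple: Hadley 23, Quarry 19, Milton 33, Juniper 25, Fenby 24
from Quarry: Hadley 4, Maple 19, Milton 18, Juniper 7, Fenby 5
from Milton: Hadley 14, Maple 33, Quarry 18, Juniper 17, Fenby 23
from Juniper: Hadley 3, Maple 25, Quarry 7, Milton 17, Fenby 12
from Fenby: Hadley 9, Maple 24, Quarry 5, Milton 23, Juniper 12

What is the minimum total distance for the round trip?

Hadley → Maple → Quarry → Milton → Juniper → Fenby → Hadley: 23+19+18+17+12+9 = 98
Hadley → Maple → Quarry → Milton → Fenby → Juniper → Hadley: 23+19+18+23+12+3 = 98
Hadley → Maple → Quarry → Juniper → Milton → Fenby → Hadley: 23+19+7+17+23+9 = 98
Hadley → Maple → Quarry → Juniper → Fenby → Milton → Hadley: 23+19+7+12+23+14 = 98
Hadley → Maple → Quarry → Fenby → Milton → Juniper → Hadley: 23+19+5+23+17+3 = 90
Hadley → Maple → Quarry → Fenby → Juniper → Milton → Hadley: 23+19+5+12+17+14 = 90
Hadley → Maple → Milton → Quarry → Juniper → Fenby → Hadley: 23+33+18+7+12+9 = 102
Hadley → Maple → Milton → Quarry → Fenby → Juniper → Hadley: 23+33+18+5+12+3 = 94
Hadley → Maple → Milton → Juniper → Quarry → Fenby → Hadley: 23+33+17+7+5+9 = 94
Hadley → Maple → Milton → Juniper → Fenby → Quarry → Hadley: 23+33+17+12+5+4 = 94
Hadley → Maple → Milton → Fenby → Quarry → Juniper → Hadley: 23+33+23+5+7+3 = 94
Hadley → Maple → Milton → Fenby → Juniper → Quarry → Hadley: 23+33+23+12+7+4 = 102
Hadley → Maple → Juniper → Quarry → Milton → Fenby → Hadley: 23+25+7+18+23+9 = 105
Hadley → Maple → Juniper → Quarry → Fenby → Milton → Hadley: 23+25+7+5+23+14 = 97
… (46 more)
Hadley → Quarry → Fenby → Maple → Milton → Juniper → Hadley: 4+5+24+33+17+3 = 86  ← best
The minimum is 86.
One optimal route: Hadley → Quarry → Fenby → Maple → Milton → Juniper → Hadley (or its reverse).

86 m — the shortest possible round trip.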